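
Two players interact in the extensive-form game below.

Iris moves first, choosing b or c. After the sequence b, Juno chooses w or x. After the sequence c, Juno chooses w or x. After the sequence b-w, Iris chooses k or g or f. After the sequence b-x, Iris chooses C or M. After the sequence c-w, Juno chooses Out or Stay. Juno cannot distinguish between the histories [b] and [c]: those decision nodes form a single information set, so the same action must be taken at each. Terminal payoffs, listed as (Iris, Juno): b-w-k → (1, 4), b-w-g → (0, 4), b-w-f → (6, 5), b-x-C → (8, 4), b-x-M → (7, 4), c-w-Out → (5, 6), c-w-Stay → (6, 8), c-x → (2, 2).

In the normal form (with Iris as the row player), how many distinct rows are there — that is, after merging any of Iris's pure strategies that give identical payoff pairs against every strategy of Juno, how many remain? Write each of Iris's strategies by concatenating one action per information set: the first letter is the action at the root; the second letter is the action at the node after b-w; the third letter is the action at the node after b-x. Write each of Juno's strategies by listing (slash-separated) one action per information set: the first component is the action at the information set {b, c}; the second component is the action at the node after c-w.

Iris has 12 pure strategies: bkC, bkM, bgC, bgM, bfC, bfM, ckC, ckM, cgC, cgM, cfC, cfM. Columns: w/Out, w/Stay, x/Out, x/Stay.
{bkC} → row (1,4) (1,4) (8,4) (8,4)
{bkM} → row (1,4) (1,4) (7,4) (7,4)
{bgC} → row (0,4) (0,4) (8,4) (8,4)
{bgM} → row (0,4) (0,4) (7,4) (7,4)
{bfC} → row (6,5) (6,5) (8,4) (8,4)
{bfM} → row (6,5) (6,5) (7,4) (7,4)
{ckC, ckM, cgC, cgM, cfC, cfM} → row (5,6) (6,8) (2,2) (2,2)
That's 7 distinct rows out of 12 strategies.

7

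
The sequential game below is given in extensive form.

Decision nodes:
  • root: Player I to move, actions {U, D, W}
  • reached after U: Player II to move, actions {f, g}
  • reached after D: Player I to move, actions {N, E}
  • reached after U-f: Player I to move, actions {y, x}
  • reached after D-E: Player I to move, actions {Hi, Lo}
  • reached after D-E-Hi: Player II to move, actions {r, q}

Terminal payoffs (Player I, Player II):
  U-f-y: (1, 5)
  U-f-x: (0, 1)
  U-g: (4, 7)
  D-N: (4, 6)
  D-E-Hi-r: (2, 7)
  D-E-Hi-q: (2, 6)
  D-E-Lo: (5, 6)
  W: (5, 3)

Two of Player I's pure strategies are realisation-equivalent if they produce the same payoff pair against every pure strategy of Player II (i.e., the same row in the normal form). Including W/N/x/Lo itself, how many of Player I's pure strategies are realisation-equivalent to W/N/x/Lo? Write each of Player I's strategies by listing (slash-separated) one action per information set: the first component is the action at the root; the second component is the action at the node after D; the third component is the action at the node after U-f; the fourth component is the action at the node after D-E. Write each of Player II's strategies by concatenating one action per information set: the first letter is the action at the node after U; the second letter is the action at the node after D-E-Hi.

8

Row for W/N/x/Lo (columns fr, fq, gr, gq): (5,3) (5,3) (5,3) (5,3).
Under W/N/x/Lo, Player I's choice at the node after D and at the node after U-f and at the node after D-E can never be reached regardless of what Player II does, so varying those choices leaves every outcome unchanged.
Holding the reachable choices fixed and varying the unreachable ones freely already gives 2 × 2 × 2 = 8 equivalent strategies.
No other strategy reproduces this row, so those 8 are the full class: W/N/y/Hi, W/N/y/Lo, W/N/x/Hi, W/N/x/Lo, W/E/y/Hi, W/E/y/Lo, W/E/x/Hi, W/E/x/Lo.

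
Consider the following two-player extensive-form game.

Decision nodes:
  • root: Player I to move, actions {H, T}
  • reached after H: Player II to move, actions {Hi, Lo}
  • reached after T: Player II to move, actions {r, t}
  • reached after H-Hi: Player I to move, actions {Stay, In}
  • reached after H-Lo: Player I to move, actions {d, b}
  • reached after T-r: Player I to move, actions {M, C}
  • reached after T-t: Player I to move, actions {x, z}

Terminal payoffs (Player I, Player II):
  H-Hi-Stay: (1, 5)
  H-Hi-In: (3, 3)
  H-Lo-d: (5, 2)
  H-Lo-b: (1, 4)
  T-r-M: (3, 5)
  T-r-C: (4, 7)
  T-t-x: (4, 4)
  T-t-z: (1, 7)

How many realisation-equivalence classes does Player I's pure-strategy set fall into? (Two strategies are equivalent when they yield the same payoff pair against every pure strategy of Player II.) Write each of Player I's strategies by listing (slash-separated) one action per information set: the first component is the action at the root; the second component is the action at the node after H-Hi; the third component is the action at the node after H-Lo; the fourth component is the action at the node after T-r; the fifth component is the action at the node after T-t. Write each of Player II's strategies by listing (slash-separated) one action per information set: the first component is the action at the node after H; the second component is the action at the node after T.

8

Player I has 32 pure strategies: H/Stay/d/M/x, H/Stay/d/M/z, H/Stay/d/C/x, H/Stay/d/C/z, H/Stay/b/M/x, H/Stay/b/M/z, H/Stay/b/C/x, H/Stay/b/C/z, H/In/d/M/x, H/In/d/M/z, H/In/d/C/x, H/In/d/C/z, H/In/b/M/x, H/In/b/M/z, H/In/b/C/x, H/In/b/C/z, T/Stay/d/M/x, T/Stay/d/M/z, T/Stay/d/C/x, T/Stay/d/C/z, T/Stay/b/M/x, T/Stay/b/M/z, T/Stay/b/C/x, T/Stay/b/C/z, T/In/d/M/x, T/In/d/M/z, T/In/d/C/x, T/In/d/C/z, T/In/b/M/x, T/In/b/M/z, T/In/b/C/x, T/In/b/C/z. Columns: Hi/r, Hi/t, Lo/r, Lo/t.
{H/Stay/d/M/x, H/Stay/d/M/z, H/Stay/d/C/x, H/Stay/d/C/z} → row (1,5) (1,5) (5,2) (5,2)
{H/Stay/b/M/x, H/Stay/b/M/z, H/Stay/b/C/x, H/Stay/b/C/z} → row (1,5) (1,5) (1,4) (1,4)
{H/In/d/M/x, H/In/d/M/z, H/In/d/C/x, H/In/d/C/z} → row (3,3) (3,3) (5,2) (5,2)
{H/In/b/M/x, H/In/b/M/z, H/In/b/C/x, H/In/b/C/z} → row (3,3) (3,3) (1,4) (1,4)
{T/Stay/d/M/x, T/Stay/b/M/x, T/In/d/M/x, T/In/b/M/x} → row (3,5) (4,4) (3,5) (4,4)
{T/Stay/d/M/z, T/Stay/b/M/z, T/In/d/M/z, T/In/b/M/z} → row (3,5) (1,7) (3,5) (1,7)
{T/Stay/d/C/x, T/Stay/b/C/x, T/In/d/C/x, T/In/b/C/x} → row (4,7) (4,4) (4,7) (4,4)
{T/Stay/d/C/z, T/Stay/b/C/z, T/In/d/C/z, T/In/b/C/z} → row (4,7) (1,7) (4,7) (1,7)
That's 8 distinct rows out of 32 strategies.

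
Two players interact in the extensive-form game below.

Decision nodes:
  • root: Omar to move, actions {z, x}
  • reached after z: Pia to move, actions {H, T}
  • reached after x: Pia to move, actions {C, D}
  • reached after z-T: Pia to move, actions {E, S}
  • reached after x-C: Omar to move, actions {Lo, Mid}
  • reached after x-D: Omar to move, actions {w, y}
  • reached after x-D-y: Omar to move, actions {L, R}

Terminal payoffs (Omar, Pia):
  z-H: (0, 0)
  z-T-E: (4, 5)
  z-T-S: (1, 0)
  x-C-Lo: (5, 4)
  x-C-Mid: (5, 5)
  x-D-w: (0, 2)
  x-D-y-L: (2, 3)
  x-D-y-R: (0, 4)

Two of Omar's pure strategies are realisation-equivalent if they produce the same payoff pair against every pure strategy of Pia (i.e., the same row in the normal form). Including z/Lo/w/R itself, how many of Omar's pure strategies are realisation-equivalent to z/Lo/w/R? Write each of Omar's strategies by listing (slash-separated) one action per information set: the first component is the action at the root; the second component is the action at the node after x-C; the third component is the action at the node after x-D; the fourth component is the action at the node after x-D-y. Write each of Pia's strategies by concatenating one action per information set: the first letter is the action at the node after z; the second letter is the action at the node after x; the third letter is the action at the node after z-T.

Row for z/Lo/w/R (columns HCE, HCS, HDE, HDS, TCE, TCS, TDE, TDS): (0,0) (0,0) (0,0) (0,0) (4,5) (1,0) (4,5) (1,0).
Under z/Lo/w/R, Omar's choice at the node after x-C and at the node after x-D and at the node after x-D-y can never be reached regardless of what Pia does, so varying those choices leaves every outcome unchanged.
Holding the reachable choices fixed and varying the unreachable ones freely already gives 2 × 2 × 2 = 8 equivalent strategies.
No other strategy reproduces this row, so those 8 are the full class: z/Lo/w/L, z/Lo/w/R, z/Lo/y/L, z/Lo/y/R, z/Mid/w/L, z/Mid/w/R, z/Mid/y/L, z/Mid/y/R.

8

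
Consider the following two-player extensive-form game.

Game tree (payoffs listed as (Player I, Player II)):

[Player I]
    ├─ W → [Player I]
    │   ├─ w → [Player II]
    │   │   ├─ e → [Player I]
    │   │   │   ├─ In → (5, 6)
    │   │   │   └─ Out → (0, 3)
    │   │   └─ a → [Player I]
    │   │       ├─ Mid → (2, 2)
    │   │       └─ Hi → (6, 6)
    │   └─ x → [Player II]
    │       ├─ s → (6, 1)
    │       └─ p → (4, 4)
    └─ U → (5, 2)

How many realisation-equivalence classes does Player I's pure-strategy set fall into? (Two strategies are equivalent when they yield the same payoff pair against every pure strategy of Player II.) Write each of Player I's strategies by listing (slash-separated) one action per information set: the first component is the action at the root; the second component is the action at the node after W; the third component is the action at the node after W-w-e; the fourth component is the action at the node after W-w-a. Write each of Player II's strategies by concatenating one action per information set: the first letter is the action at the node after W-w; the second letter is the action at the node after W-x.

6

Player I has 16 pure strategies: W/w/In/Mid, W/w/In/Hi, W/w/Out/Mid, W/w/Out/Hi, W/x/In/Mid, W/x/In/Hi, W/x/Out/Mid, W/x/Out/Hi, U/w/In/Mid, U/w/In/Hi, U/w/Out/Mid, U/w/Out/Hi, U/x/In/Mid, U/x/In/Hi, U/x/Out/Mid, U/x/Out/Hi. Columns: es, ep, as, ap.
{W/w/In/Mid} → row (5,6) (5,6) (2,2) (2,2)
{W/w/In/Hi} → row (5,6) (5,6) (6,6) (6,6)
{W/w/Out/Mid} → row (0,3) (0,3) (2,2) (2,2)
{W/w/Out/Hi} → row (0,3) (0,3) (6,6) (6,6)
{W/x/In/Mid, W/x/In/Hi, W/x/Out/Mid, W/x/Out/Hi} → row (6,1) (4,4) (6,1) (4,4)
{U/w/In/Mid, U/w/In/Hi, U/w/Out/Mid, U/w/Out/Hi, U/x/In/Mid, U/x/In/Hi, U/x/Out/Mid, U/x/Out/Hi} → row (5,2) (5,2) (5,2) (5,2)
That's 6 distinct rows out of 16 strategies.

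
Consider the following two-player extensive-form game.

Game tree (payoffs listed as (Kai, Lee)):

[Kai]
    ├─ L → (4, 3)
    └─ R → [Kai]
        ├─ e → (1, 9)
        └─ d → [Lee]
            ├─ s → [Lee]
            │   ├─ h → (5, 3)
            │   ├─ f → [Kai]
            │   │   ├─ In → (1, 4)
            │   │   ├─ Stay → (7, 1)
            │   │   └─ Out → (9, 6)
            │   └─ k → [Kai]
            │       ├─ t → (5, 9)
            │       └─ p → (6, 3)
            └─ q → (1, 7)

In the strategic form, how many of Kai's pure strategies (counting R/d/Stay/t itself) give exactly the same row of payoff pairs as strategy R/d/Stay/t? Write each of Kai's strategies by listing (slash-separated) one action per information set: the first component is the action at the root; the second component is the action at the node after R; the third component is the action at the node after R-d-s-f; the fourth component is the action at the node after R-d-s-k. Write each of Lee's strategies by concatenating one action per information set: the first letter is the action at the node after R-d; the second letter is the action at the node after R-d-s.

Row for R/d/Stay/t (columns sh, sf, sk, qh, qf, qk): (5,3) (7,1) (5,9) (1,7) (1,7) (1,7).
Every one of Kai's information sets is on the play path for some reply by Lee when Kai follows R/d/Stay/t.
Changing the action at any of them therefore changes at least one column, so only R/d/Stay/t itself gives this row.

1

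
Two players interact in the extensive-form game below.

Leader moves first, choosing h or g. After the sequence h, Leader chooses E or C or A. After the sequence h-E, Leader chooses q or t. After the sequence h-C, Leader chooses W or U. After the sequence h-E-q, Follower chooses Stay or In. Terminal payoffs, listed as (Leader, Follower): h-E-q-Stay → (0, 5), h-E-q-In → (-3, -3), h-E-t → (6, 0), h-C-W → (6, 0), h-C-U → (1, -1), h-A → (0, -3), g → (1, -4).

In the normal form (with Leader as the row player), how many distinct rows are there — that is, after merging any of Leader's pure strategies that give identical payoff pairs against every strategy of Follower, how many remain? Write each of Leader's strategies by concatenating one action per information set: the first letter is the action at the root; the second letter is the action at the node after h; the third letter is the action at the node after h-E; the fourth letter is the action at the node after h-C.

5

Leader has 24 pure strategies: hEqW, hEqU, hEtW, hEtU, hCqW, hCqU, hCtW, hCtU, hAqW, hAqU, hAtW, hAtU, gEqW, gEqU, gEtW, gEtU, gCqW, gCqU, gCtW, gCtU, gAqW, gAqU, gAtW, gAtU. Columns: Stay, In.
{hEqW, hEqU} → row (0,5) (-3,-3)
{hEtW, hEtU, hCqW, hCtW} → row (6,0) (6,0)
{hCqU, hCtU} → row (1,-1) (1,-1)
{hAqW, hAqU, hAtW, hAtU} → row (0,-3) (0,-3)
{gEqW, gEqU, gEtW, gEtU, gCqW, gCqU, gCtW, gCtU, gAqW, gAqU, gAtW, gAtU} → row (1,-4) (1,-4)
That's 5 distinct rows out of 24 strategies.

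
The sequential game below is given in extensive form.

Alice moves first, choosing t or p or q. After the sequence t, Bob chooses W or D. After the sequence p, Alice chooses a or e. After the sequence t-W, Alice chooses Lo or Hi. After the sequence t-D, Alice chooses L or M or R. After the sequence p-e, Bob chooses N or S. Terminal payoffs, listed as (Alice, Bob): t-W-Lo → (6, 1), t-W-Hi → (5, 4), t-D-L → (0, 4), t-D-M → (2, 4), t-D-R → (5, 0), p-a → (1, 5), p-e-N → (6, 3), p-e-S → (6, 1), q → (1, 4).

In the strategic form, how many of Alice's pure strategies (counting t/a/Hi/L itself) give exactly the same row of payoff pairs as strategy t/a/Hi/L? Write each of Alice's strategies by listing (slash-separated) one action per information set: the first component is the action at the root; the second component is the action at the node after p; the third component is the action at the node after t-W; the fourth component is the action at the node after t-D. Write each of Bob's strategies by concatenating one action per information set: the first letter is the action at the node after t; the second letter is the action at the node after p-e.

2

Row for t/a/Hi/L (columns WN, WS, DN, DS): (5,4) (5,4) (0,4) (0,4).
Under t/a/Hi/L, Alice's choice at the node after p can never be reached regardless of what Bob does, so varying those choices leaves every outcome unchanged.
Holding the reachable choices fixed and varying the unreachable one freely already gives 2 equivalent strategies.
No other strategy reproduces this row, so those 2 are the full class: t/a/Hi/L, t/e/Hi/L.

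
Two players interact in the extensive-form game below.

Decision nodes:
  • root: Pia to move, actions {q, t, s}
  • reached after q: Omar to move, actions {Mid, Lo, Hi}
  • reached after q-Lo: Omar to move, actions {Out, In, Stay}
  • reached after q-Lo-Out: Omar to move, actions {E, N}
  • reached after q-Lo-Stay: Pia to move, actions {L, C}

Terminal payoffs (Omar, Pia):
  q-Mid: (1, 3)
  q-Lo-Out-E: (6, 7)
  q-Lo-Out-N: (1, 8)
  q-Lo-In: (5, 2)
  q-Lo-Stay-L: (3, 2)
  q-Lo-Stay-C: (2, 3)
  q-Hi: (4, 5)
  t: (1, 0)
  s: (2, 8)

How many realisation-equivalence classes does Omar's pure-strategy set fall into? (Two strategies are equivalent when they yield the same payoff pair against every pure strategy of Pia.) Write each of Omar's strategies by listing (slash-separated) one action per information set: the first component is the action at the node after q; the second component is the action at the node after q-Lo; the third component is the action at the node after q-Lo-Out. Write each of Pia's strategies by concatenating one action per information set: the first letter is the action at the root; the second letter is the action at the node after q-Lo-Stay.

6

Omar has 18 pure strategies: Mid/Out/E, Mid/Out/N, Mid/In/E, Mid/In/N, Mid/Stay/E, Mid/Stay/N, Lo/Out/E, Lo/Out/N, Lo/In/E, Lo/In/N, Lo/Stay/E, Lo/Stay/N, Hi/Out/E, Hi/Out/N, Hi/In/E, Hi/In/N, Hi/Stay/E, Hi/Stay/N. Columns: qL, qC, tL, tC, sL, sC.
{Mid/Out/E, Mid/Out/N, Mid/In/E, Mid/In/N, Mid/Stay/E, Mid/Stay/N} → row (1,3) (1,3) (1,0) (1,0) (2,8) (2,8)
{Lo/Out/E} → row (6,7) (6,7) (1,0) (1,0) (2,8) (2,8)
{Lo/Out/N} → row (1,8) (1,8) (1,0) (1,0) (2,8) (2,8)
{Lo/In/E, Lo/In/N} → row (5,2) (5,2) (1,0) (1,0) (2,8) (2,8)
{Lo/Stay/E, Lo/Stay/N} → row (3,2) (2,3) (1,0) (1,0) (2,8) (2,8)
{Hi/Out/E, Hi/Out/N, Hi/In/E, Hi/In/N, Hi/Stay/E, Hi/Stay/N} → row (4,5) (4,5) (1,0) (1,0) (2,8) (2,8)
That's 6 distinct rows out of 18 strategies.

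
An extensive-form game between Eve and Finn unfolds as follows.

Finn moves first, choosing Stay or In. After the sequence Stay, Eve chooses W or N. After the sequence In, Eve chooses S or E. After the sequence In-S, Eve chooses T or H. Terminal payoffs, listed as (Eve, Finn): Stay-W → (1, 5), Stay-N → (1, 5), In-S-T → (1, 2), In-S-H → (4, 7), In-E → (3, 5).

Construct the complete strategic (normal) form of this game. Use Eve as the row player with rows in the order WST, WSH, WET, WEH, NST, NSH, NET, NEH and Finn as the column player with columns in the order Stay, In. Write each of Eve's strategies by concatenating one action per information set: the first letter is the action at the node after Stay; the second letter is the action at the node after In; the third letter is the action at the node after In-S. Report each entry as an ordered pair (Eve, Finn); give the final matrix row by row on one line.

         Stay       In
 WST    (1,5)    (1,2)
 WSH    (1,5)    (4,7)
 WET    (1,5)    (3,5)
 WEH    (1,5)    (3,5)
 NST    (1,5)    (1,2)
 NSH    (1,5)    (4,7)
 NET    (1,5)    (3,5)
 NEH    (1,5)    (3,5)

WST: (1,5) (1,2) | WSH: (1,5) (4,7) | WET: (1,5) (3,5) | WEH: (1,5) (3,5) | NST: (1,5) (1,2) | NSH: (1,5) (4,7) | NET: (1,5) (3,5) | NEH: (1,5) (3,5)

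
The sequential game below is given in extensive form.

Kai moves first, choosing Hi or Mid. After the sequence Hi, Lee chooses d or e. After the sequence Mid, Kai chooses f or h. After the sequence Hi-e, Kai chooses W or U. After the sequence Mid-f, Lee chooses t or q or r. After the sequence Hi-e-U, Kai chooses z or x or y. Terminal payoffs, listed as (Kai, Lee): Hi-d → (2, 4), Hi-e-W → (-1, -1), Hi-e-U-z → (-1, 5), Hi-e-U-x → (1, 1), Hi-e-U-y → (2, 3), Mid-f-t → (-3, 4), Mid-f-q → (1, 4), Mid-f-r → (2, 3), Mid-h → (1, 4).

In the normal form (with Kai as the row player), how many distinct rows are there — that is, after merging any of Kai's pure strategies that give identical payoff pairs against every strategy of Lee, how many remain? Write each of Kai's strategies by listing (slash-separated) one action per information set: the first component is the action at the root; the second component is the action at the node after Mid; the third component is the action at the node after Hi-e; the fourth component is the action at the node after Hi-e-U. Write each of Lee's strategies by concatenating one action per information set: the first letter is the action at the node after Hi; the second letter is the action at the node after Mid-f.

6

Kai has 24 pure strategies: Hi/f/W/z, Hi/f/W/x, Hi/f/W/y, Hi/f/U/z, Hi/f/U/x, Hi/f/U/y, Hi/h/W/z, Hi/h/W/x, Hi/h/W/y, Hi/h/U/z, Hi/h/U/x, Hi/h/U/y, Mid/f/W/z, Mid/f/W/x, Mid/f/W/y, Mid/f/U/z, Mid/f/U/x, Mid/f/U/y, Mid/h/W/z, Mid/h/W/x, Mid/h/W/y, Mid/h/U/z, Mid/h/U/x, Mid/h/U/y. Columns: dt, dq, dr, et, eq, er.
{Hi/f/W/z, Hi/f/W/x, Hi/f/W/y, Hi/h/W/z, Hi/h/W/x, Hi/h/W/y} → row (2,4) (2,4) (2,4) (-1,-1) (-1,-1) (-1,-1)
{Hi/f/U/z, Hi/h/U/z} → row (2,4) (2,4) (2,4) (-1,5) (-1,5) (-1,5)
{Hi/f/U/x, Hi/h/U/x} → row (2,4) (2,4) (2,4) (1,1) (1,1) (1,1)
{Hi/f/U/y, Hi/h/U/y} → row (2,4) (2,4) (2,4) (2,3) (2,3) (2,3)
{Mid/f/W/z, Mid/f/W/x, Mid/f/W/y, Mid/f/U/z, Mid/f/U/x, Mid/f/U/y} → row (-3,4) (1,4) (2,3) (-3,4) (1,4) (2,3)
{Mid/h/W/z, Mid/h/W/x, Mid/h/W/y, Mid/h/U/z, Mid/h/U/x, Mid/h/U/y} → row (1,4) (1,4) (1,4) (1,4) (1,4) (1,4)
That's 6 distinct rows out of 24 strategies.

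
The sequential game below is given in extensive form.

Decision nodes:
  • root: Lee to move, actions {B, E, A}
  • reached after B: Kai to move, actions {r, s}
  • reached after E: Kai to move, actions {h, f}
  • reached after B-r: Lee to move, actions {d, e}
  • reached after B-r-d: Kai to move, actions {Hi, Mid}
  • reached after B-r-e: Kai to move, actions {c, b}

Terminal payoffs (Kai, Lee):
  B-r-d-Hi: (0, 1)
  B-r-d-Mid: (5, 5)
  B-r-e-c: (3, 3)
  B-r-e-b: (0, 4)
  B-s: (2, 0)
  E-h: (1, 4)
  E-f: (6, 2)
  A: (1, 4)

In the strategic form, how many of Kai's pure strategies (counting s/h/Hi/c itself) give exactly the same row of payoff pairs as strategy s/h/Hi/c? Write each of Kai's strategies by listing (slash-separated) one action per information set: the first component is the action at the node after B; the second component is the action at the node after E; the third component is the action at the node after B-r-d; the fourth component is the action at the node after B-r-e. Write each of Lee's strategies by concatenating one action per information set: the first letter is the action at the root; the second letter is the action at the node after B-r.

4

Row for s/h/Hi/c (columns Bd, Be, Ed, Ee, Ad, Ae): (2,0) (2,0) (1,4) (1,4) (1,4) (1,4).
Under s/h/Hi/c, Kai's choice at the node after B-r-d and at the node after B-r-e can never be reached regardless of what Lee does, so varying those choices leaves every outcome unchanged.
Holding the reachable choices fixed and varying the unreachable ones freely already gives 2 × 2 = 4 equivalent strategies.
No other strategy reproduces this row, so those 4 are the full class: s/h/Hi/c, s/h/Hi/b, s/h/Mid/c, s/h/Mid/b.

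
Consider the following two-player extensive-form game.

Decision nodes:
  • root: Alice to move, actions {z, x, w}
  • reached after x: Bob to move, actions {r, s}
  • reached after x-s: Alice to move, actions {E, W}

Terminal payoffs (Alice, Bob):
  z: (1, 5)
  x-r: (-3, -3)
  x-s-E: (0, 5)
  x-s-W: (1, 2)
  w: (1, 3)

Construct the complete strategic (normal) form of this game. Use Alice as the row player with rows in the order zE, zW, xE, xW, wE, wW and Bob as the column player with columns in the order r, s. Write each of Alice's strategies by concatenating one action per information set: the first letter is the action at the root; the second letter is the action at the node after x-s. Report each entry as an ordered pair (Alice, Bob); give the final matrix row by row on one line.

            r        s
  zE    (1,5)    (1,5)
  zW    (1,5)    (1,5)
  xE  (-3,-3)    (0,5)
  xW  (-3,-3)    (1,2)
  wE    (1,3)    (1,3)
  wW    (1,3)    (1,3)

zE: (1,5) (1,5) | zW: (1,5) (1,5) | xE: (-3,-3) (0,5) | xW: (-3,-3) (1,2) | wE: (1,3) (1,3) | wW: (1,3) (1,3)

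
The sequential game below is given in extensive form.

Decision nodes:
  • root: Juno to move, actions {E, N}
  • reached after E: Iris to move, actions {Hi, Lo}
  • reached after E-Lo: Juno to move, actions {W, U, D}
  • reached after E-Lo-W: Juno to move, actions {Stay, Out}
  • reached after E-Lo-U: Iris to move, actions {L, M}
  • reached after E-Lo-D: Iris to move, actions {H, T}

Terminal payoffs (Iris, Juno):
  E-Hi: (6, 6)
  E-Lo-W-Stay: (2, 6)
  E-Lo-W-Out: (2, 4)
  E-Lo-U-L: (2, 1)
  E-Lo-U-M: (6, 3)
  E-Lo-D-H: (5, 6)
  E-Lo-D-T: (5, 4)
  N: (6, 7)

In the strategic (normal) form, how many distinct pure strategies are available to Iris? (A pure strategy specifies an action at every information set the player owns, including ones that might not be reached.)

Iris owns the node after E with actions {Hi, Lo} — two choices.
Iris owns the node after E-Lo-U with actions {L, M} — two choices.
Iris owns the node after E-Lo-D with actions {H, T} — two choices.
A pure strategy fixes one action at each information set independently, so the count is the product 2 × 2 × 2 = 8.

8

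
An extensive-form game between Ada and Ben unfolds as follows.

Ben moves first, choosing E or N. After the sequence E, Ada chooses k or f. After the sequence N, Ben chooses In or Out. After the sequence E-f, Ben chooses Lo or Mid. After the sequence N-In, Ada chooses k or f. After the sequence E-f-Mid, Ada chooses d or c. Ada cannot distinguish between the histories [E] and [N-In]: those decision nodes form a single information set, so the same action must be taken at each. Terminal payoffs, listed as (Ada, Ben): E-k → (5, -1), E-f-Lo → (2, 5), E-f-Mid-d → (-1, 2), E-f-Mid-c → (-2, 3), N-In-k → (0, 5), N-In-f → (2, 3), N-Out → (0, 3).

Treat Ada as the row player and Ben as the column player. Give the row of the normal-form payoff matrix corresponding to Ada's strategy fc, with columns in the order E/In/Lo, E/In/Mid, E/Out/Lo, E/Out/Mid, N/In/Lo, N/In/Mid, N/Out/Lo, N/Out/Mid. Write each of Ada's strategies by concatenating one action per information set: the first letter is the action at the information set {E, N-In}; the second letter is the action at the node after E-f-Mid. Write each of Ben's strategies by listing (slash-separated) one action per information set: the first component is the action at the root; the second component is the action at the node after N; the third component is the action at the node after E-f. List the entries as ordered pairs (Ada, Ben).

(2,5) (-2,3) (2,5) (-2,3) (2,3) (2,3) (0,3) (0,3)

vs E/In/Lo: Ben plays E → Ada plays f at [E] → Ben plays Lo at [E-f] → (2, 5)
vs E/In/Mid: Ben plays E → Ada plays f at [E] → Ben plays Mid at [E-f] → Ada plays c at [E-f-Mid] → (-2, 3)
vs E/Out/Lo: Ben plays E → Ada plays f at [E] → Ben plays Lo at [E-f] → (2, 5)
vs E/Out/Mid: Ben plays E → Ada plays f at [E] → Ben plays Mid at [E-f] → Ada plays c at [E-f-Mid] → (-2, 3)
vs N/In/Lo: Ben plays N → Ben plays In at [N] → Ada plays f at [N-In] → (2, 3)
vs N/In/Mid: Ben plays N → Ben plays In at [N] → Ada plays f at [N-In] → (2, 3)
vs N/Out/Lo: Ben plays N → Ben plays Out at [N] → (0, 3)
vs N/Out/Mid: Ben plays N → Ben plays Out at [N] → (0, 3)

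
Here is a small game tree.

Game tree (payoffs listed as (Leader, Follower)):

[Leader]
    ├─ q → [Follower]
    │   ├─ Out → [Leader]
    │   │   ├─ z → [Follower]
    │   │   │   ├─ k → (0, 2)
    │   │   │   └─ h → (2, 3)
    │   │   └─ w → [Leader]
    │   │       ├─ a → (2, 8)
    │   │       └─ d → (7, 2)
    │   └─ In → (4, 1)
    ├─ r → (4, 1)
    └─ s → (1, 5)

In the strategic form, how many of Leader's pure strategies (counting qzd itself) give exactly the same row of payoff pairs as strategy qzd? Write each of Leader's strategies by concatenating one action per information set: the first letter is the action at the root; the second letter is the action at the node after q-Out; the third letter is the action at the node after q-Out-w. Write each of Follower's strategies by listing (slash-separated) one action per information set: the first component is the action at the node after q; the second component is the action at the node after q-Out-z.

Row for qzd (columns Out/k, Out/h, In/k, In/h): (0,2) (2,3) (4,1) (4,1).
Under qzd, Leader's choice at the node after q-Out-w can never be reached regardless of what Follower does, so varying those choices leaves every outcome unchanged.
Holding the reachable choices fixed and varying the unreachable one freely already gives 2 equivalent strategies.
No other strategy reproduces this row, so those 2 are the full class: qza, qzd.

2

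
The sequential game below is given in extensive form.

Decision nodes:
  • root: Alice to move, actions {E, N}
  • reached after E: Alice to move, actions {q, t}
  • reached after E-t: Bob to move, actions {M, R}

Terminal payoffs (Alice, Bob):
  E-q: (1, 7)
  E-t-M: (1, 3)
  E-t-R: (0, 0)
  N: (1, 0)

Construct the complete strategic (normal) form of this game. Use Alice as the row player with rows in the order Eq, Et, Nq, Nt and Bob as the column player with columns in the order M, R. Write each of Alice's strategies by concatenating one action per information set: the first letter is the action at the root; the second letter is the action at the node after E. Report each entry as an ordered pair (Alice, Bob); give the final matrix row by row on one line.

Row Eq: M→(1,7), R→(1,7)
Row Et: M→(1,3), R→(0,0)
Row Nq: M→(1,0), R→(1,0)
Row Nt: M→(1,0), R→(1,0)

Eq: (1,7) (1,7) | Et: (1,3) (0,0) | Nq: (1,0) (1,0) | Nt: (1,0) (1,0)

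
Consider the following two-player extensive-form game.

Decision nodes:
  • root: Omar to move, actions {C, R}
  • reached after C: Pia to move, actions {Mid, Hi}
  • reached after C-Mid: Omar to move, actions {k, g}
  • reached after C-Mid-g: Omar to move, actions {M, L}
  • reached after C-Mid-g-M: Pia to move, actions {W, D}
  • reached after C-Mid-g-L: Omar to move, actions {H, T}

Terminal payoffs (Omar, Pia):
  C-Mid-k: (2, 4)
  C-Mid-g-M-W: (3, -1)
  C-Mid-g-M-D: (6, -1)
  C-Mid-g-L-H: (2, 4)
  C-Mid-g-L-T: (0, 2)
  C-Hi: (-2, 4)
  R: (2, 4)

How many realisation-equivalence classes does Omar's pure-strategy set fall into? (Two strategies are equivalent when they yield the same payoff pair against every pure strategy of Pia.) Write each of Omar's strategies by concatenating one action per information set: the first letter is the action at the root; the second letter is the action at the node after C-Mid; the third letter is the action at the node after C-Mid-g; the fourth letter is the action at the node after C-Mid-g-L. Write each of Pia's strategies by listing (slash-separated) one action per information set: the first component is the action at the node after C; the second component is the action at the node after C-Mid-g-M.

4

Omar has 16 pure strategies: CkMH, CkMT, CkLH, CkLT, CgMH, CgMT, CgLH, CgLT, RkMH, RkMT, RkLH, RkLT, RgMH, RgMT, RgLH, RgLT. Columns: Mid/W, Mid/D, Hi/W, Hi/D.
{CkMH, CkMT, CkLH, CkLT, CgLH} → row (2,4) (2,4) (-2,4) (-2,4)
{CgMH, CgMT} → row (3,-1) (6,-1) (-2,4) (-2,4)
{CgLT} → row (0,2) (0,2) (-2,4) (-2,4)
{RkMH, RkMT, RkLH, RkLT, RgMH, RgMT, RgLH, RgLT} → row (2,4) (2,4) (2,4) (2,4)
That's 4 distinct rows out of 16 strategies.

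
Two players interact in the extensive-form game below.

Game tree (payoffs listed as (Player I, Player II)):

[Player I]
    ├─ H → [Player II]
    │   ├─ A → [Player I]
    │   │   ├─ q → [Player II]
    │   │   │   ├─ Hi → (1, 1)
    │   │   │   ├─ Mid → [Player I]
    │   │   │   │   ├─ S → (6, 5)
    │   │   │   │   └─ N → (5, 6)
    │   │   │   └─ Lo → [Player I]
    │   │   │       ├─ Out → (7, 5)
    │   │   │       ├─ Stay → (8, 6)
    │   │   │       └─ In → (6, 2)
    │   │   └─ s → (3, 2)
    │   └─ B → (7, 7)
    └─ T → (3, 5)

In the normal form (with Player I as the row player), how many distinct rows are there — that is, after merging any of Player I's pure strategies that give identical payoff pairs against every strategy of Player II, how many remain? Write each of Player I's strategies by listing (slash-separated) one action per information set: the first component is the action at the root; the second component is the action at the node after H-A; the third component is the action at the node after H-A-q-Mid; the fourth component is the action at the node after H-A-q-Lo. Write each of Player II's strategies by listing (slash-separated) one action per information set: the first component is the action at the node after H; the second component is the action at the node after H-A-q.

8

Player I has 24 pure strategies: H/q/S/Out, H/q/S/Stay, H/q/S/In, H/q/N/Out, H/q/N/Stay, H/q/N/In, H/s/S/Out, H/s/S/Stay, H/s/S/In, H/s/N/Out, H/s/N/Stay, H/s/N/In, T/q/S/Out, T/q/S/Stay, T/q/S/In, T/q/N/Out, T/q/N/Stay, T/q/N/In, T/s/S/Out, T/s/S/Stay, T/s/S/In, T/s/N/Out, T/s/N/Stay, T/s/N/In. Columns: A/Hi, A/Mid, A/Lo, B/Hi, B/Mid, B/Lo.
{H/q/S/Out} → row (1,1) (6,5) (7,5) (7,7) (7,7) (7,7)
{H/q/S/Stay} → row (1,1) (6,5) (8,6) (7,7) (7,7) (7,7)
{H/q/S/In} → row (1,1) (6,5) (6,2) (7,7) (7,7) (7,7)
{H/q/N/Out} → row (1,1) (5,6) (7,5) (7,7) (7,7) (7,7)
{H/q/N/Stay} → row (1,1) (5,6) (8,6) (7,7) (7,7) (7,7)
{H/q/N/In} → row (1,1) (5,6) (6,2) (7,7) (7,7) (7,7)
{H/s/S/Out, H/s/S/Stay, H/s/S/In, H/s/N/Out, H/s/N/Stay, H/s/N/In} → row (3,2) (3,2) (3,2) (7,7) (7,7) (7,7)
{T/q/S/Out, T/q/S/Stay, T/q/S/In, T/q/N/Out, T/q/N/Stay, T/q/N/In, T/s/S/Out, T/s/S/Stay, T/s/S/In, T/s/N/Out, T/s/N/Stay, T/s/N/In} → row (3,5) (3,5) (3,5) (3,5) (3,5) (3,5)
That's 8 distinct rows out of 24 strategies.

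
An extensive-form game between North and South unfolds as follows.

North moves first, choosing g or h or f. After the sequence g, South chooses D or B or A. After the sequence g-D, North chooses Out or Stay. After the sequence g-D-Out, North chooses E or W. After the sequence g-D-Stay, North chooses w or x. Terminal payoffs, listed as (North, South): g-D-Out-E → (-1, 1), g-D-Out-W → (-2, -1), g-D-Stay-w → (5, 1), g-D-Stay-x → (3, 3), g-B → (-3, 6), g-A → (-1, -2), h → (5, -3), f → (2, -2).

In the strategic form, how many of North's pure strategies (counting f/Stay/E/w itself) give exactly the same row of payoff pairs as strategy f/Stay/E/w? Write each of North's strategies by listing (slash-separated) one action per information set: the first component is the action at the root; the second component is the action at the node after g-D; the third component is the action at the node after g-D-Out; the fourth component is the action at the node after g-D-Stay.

Row for f/Stay/E/w (columns D, B, A): (2,-2) (2,-2) (2,-2).
Under f/Stay/E/w, North's choice at the node after g-D and at the node after g-D-Out and at the node after g-D-Stay can never be reached regardless of what South does, so varying those choices leaves every outcome unchanged.
Holding the reachable choices fixed and varying the unreachable ones freely already gives 2 × 2 × 2 = 8 equivalent strategies.
No other strategy reproduces this row, so those 8 are the full class: f/Out/E/w, f/Out/E/x, f/Out/W/w, f/Out/W/x, f/Stay/E/w, f/Stay/E/x, f/Stay/W/w, f/Stay/W/x.

8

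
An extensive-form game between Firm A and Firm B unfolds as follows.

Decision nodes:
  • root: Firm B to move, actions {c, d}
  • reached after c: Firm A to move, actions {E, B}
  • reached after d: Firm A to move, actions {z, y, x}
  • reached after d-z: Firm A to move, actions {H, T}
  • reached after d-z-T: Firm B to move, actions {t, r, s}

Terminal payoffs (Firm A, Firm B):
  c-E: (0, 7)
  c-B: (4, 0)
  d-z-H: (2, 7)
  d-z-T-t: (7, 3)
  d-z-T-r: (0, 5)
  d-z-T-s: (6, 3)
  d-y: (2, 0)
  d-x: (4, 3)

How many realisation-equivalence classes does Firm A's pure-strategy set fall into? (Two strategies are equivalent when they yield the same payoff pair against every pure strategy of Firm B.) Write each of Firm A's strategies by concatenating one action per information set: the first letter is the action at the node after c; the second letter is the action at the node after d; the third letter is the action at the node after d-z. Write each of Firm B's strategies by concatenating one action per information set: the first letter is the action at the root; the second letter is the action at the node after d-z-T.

8

Firm A has 12 pure strategies: EzH, EzT, EyH, EyT, ExH, ExT, BzH, BzT, ByH, ByT, BxH, BxT. Columns: ct, cr, cs, dt, dr, ds.
{EzH} → row (0,7) (0,7) (0,7) (2,7) (2,7) (2,7)
{EzT} → row (0,7) (0,7) (0,7) (7,3) (0,5) (6,3)
{EyH, EyT} → row (0,7) (0,7) (0,7) (2,0) (2,0) (2,0)
{ExH, ExT} → row (0,7) (0,7) (0,7) (4,3) (4,3) (4,3)
{BzH} → row (4,0) (4,0) (4,0) (2,7) (2,7) (2,7)
{BzT} → row (4,0) (4,0) (4,0) (7,3) (0,5) (6,3)
{ByH, ByT} → row (4,0) (4,0) (4,0) (2,0) (2,0) (2,0)
{BxH, BxT} → row (4,0) (4,0) (4,0) (4,3) (4,3) (4,3)
That's 8 distinct rows out of 12 strategies.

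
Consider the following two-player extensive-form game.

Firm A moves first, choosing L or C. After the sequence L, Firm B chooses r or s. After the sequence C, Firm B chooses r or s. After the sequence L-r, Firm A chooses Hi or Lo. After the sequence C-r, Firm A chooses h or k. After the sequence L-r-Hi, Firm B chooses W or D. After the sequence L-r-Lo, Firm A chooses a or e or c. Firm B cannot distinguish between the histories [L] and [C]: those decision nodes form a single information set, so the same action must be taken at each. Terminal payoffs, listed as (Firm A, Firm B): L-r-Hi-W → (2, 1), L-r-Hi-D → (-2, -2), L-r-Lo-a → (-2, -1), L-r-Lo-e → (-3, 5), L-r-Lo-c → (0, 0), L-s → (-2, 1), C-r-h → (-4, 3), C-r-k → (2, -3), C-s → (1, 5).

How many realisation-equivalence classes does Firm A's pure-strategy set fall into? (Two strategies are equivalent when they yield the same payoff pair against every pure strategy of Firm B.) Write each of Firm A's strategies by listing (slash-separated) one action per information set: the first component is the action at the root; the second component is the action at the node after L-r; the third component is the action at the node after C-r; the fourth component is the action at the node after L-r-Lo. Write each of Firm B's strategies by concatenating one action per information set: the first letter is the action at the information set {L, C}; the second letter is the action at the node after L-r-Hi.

6

Firm A has 24 pure strategies: L/Hi/h/a, L/Hi/h/e, L/Hi/h/c, L/Hi/k/a, L/Hi/k/e, L/Hi/k/c, L/Lo/h/a, L/Lo/h/e, L/Lo/h/c, L/Lo/k/a, L/Lo/k/e, L/Lo/k/c, C/Hi/h/a, C/Hi/h/e, C/Hi/h/c, C/Hi/k/a, C/Hi/k/e, C/Hi/k/c, C/Lo/h/a, C/Lo/h/e, C/Lo/h/c, C/Lo/k/a, C/Lo/k/e, C/Lo/k/c. Columns: rW, rD, sW, sD.
{L/Hi/h/a, L/Hi/h/e, L/Hi/h/c, L/Hi/k/a, L/Hi/k/e, L/Hi/k/c} → row (2,1) (-2,-2) (-2,1) (-2,1)
{L/Lo/h/a, L/Lo/k/a} → row (-2,-1) (-2,-1) (-2,1) (-2,1)
{L/Lo/h/e, L/Lo/k/e} → row (-3,5) (-3,5) (-2,1) (-2,1)
{L/Lo/h/c, L/Lo/k/c} → row (0,0) (0,0) (-2,1) (-2,1)
{C/Hi/h/a, C/Hi/h/e, C/Hi/h/c, C/Lo/h/a, C/Lo/h/e, C/Lo/h/c} → row (-4,3) (-4,3) (1,5) (1,5)
{C/Hi/k/a, C/Hi/k/e, C/Hi/k/c, C/Lo/k/a, C/Lo/k/e, C/Lo/k/c} → row (2,-3) (2,-3) (1,5) (1,5)
That's 6 distinct rows out of 24 strategies.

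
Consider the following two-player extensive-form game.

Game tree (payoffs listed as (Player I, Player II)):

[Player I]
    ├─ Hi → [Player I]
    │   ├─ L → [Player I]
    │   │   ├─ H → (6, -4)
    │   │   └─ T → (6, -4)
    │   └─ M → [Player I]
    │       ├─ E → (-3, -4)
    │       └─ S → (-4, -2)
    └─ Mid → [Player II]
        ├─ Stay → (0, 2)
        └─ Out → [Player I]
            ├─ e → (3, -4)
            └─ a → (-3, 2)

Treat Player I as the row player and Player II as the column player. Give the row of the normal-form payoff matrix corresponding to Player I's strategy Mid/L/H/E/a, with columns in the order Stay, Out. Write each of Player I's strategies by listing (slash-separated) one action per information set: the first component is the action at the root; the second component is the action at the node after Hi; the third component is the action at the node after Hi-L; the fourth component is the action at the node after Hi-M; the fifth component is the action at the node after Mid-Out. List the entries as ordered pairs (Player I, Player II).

(0,2) (-3,2)

vs Stay: Player I plays Mid → Player II plays Stay at [Mid] → (0, 2)
vs Out: Player I plays Mid → Player II plays Out at [Mid] → Player I plays a at [Mid-Out] → (-3, 2)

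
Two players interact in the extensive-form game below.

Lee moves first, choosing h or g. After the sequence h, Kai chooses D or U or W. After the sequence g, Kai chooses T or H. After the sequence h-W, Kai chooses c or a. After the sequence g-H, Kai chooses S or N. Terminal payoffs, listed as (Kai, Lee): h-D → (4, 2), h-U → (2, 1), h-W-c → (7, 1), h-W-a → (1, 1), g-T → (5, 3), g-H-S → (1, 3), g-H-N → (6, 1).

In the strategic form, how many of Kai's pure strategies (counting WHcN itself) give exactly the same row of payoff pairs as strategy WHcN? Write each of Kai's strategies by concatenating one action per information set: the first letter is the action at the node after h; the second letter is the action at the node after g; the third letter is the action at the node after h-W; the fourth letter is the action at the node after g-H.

Row for WHcN (columns h, g): (7,1) (6,1).
Every one of Kai's information sets is on the play path for some reply by Lee when Kai follows WHcN.
Changing the action at any of them therefore changes at least one column, so only WHcN itself gives this row.

1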